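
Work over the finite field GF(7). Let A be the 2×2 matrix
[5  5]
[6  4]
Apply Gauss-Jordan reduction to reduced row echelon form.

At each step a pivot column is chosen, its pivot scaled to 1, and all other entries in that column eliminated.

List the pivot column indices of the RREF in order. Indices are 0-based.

pivot(0,0)=5: scale R0 → (1, 1)
  clear (1,0): R1 −= (6)R0 → (0, 5)
pivot(1,1)=5: scale R1 → (0, 1)
  clear (0,1): R0 −= (1)R1 → (1, 0)

pivot columns: 0, 1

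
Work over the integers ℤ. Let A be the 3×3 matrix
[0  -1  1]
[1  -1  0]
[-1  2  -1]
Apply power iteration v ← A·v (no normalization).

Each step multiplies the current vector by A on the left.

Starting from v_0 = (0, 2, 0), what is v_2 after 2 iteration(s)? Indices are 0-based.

v_0 = (0, 2, 0).
v_1 = A·v_0 = (-2, -2, 4).
v_2 = A·v_1 = (6, 0, -6).

v_2 = (6, 0, -6)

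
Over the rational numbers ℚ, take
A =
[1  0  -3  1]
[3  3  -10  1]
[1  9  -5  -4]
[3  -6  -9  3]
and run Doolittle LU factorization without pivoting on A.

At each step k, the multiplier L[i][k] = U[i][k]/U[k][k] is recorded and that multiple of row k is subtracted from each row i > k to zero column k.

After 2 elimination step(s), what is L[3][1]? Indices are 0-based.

L[3][1] = -2

Step 1: pivot at (0,0) is 1.
  row1 ← row1 − (3)·row0  ⇒  L[1][0]=3, U row1=(0, 3, -1, -2)
  row2 ← row2 − (1)·row0  ⇒  L[2][0]=1, U row2=(0, 9, -2, -5)
  row3 ← row3 − (3)·row0  ⇒  L[3][0]=3, U row3=(0, -6, 0, 0)
Step 2: pivot at (1,1) is 3.
  row2 ← row2 − (3)·row1  ⇒  L[2][1]=3, U row2=(0, 0, 1, 1)
  row3 ← row3 − (-2)·row1  ⇒  L[3][1]=-2, U row3=(0, 0, -2, -4)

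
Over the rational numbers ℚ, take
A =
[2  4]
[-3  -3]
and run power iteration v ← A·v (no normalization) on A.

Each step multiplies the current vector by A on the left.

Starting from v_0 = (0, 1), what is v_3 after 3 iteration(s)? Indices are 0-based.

v_0 = (0, 1).
v_1 = A·v_0 = (4, -3).
v_2 = A·v_1 = (-4, -3).
v_3 = A·v_2 = (-20, 21).

v_3 = (-20, 21)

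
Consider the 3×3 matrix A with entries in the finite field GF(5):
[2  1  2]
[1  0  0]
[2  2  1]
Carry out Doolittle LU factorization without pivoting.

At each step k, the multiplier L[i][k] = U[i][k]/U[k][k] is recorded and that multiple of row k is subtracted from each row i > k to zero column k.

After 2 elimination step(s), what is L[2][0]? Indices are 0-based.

L[2][0] = 1

Step 1: pivot at (0,0) is 2.
  row1 ← row1 − (3)·row0  ⇒  L[1][0]=3, U row1=(0, 2, 4)
  row2 ← row2 − (1)·row0  ⇒  L[2][0]=1, U row2=(0, 1, 4)
Step 2: pivot at (1,1) is 2.
  row2 ← row2 − (3)·row1  ⇒  L[2][1]=3, U row2=(0, 0, 2)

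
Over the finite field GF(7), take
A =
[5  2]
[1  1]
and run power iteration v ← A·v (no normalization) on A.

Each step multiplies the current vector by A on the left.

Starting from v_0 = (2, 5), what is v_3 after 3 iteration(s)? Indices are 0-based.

v_3 = (1, 1)

v_0 = (2, 5).
v_1 = A·v_0 = (6, 0).
v_2 = A·v_1 = (2, 6).
v_3 = A·v_2 = (1, 1).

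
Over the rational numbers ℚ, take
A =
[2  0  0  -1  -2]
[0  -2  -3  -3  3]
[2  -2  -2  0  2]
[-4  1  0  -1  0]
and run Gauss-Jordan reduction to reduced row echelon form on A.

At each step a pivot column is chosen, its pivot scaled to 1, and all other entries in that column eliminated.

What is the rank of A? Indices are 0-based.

rank = 4

pivot(0,0)=2: scale R0 → (1, 0, 0, -1/2, -1)
  clear (2,0): R2 −= (2)R0 → (0, -2, -2, 1, 4)
  clear (3,0): R3 −= (-4)R0 → (0, 1, 0, -3, -4)
pivot(1,1)=-2: scale R1 → (0, 1, 3/2, 3/2, -3/2)
  clear (2,1): R2 −= (-2)R1 → (0, 0, 1, 4, 1)
  clear (3,1): R3 −= (1)R1 → (0, 0, -3/2, -9/2, -5/2)
pivot(2,2)=1: scale R2 → (0, 0, 1, 4, 1)
  clear (1,2): R1 −= (3/2)R2 → (0, 1, 0, -9/2, -3)
  clear (3,2): R3 −= (-3/2)R2 → (0, 0, 0, 3/2, -1)
pivot(3,3)=3/2: scale R3 → (0, 0, 0, 1, -2/3)
  clear (0,3): R0 −= (-1/2)R3 → (1, 0, 0, 0, -4/3)
  clear (1,3): R1 −= (-9/2)R3 → (0, 1, 0, 0, -6)
  clear (2,3): R2 −= (4)R3 → (0, 0, 1, 0, 11/3)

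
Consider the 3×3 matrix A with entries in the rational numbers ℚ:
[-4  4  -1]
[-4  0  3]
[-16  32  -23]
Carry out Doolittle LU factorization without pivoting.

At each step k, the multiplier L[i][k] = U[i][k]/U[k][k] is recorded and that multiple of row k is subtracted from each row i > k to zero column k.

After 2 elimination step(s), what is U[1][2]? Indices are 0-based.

U[1][2] = 4

Step 1: pivot at (0,0) is -4.
  row1 ← row1 − (1)·row0  ⇒  L[1][0]=1, U row1=(0, -4, 4)
  row2 ← row2 − (4)·row0  ⇒  L[2][0]=4, U row2=(0, 16, -19)
Step 2: pivot at (1,1) is -4.
  row2 ← row2 − (-4)·row1  ⇒  L[2][1]=-4, U row2=(0, 0, -3)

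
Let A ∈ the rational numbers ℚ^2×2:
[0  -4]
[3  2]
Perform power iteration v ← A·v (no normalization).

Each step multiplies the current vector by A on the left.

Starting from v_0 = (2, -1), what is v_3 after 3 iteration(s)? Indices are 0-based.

v_0 = (2, -1).
v_1 = A·v_0 = (4, 4).
v_2 = A·v_1 = (-16, 20).
v_3 = A·v_2 = (-80, -8).

v_3 = (-80, -8)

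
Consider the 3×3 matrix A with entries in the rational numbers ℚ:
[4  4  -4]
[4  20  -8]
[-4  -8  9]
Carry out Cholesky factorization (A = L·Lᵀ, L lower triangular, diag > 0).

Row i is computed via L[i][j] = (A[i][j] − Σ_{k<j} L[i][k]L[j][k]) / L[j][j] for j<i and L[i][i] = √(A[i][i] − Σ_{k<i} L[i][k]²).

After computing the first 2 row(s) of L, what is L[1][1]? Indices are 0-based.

L[1][1] = 4

Step 1: L[0][0] = √(4) = 2.
  L[1][0] = (4) / L[0][0] = 2.
Step 2: L[1][1] = √(16) = 4.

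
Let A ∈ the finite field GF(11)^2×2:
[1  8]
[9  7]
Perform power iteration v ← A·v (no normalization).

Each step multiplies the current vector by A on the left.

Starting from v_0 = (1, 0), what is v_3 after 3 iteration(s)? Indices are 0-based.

v_3 = (0, 6)

v_0 = (1, 0).
v_1 = A·v_0 = (1, 9).
v_2 = A·v_1 = (7, 6).
v_3 = A·v_2 = (0, 6).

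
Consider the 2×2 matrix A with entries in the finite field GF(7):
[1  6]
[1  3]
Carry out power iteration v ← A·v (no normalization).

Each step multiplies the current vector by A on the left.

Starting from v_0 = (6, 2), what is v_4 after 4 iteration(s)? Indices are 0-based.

v_0 = (6, 2).
v_1 = A·v_0 = (4, 5).
v_2 = A·v_1 = (6, 5).
v_3 = A·v_2 = (1, 0).
v_4 = A·v_3 = (1, 1).

v_4 = (1, 1)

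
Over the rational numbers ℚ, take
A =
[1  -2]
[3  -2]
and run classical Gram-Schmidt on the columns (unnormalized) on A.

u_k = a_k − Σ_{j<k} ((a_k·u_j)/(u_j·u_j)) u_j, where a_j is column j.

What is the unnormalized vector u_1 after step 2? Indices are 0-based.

Step 1: u_0 = a_0 = (1, 3).
Step 2: u_1 = a_1 − (-4/5)·u_0 = (-6/5, 2/5).

u_1 = (-6/5, 2/5)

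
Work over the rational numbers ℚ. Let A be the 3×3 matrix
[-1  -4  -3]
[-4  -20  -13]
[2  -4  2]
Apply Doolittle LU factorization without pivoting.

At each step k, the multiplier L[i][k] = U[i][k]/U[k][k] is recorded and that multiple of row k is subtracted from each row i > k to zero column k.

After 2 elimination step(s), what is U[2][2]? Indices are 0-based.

U[2][2] = -1

[col 0] pivot -1
  R1 -= 4*R0 → (0, -4, -1)  (L[1][0] := 4)
  R2 -= -2*R0 → (0, -12, -4)  (L[2][0] := -2)
[col 1] pivot -4
  R2 -= 3*R1 → (0, 0, -1)  (L[2][1] := 3)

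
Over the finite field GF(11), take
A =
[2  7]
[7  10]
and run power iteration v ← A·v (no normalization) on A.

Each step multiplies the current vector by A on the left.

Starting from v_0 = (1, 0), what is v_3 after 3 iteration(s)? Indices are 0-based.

v_3 = (1, 1)

v_0 = (1, 0).
v_1 = A·v_0 = (2, 7).
v_2 = A·v_1 = (9, 7).
v_3 = A·v_2 = (1, 1).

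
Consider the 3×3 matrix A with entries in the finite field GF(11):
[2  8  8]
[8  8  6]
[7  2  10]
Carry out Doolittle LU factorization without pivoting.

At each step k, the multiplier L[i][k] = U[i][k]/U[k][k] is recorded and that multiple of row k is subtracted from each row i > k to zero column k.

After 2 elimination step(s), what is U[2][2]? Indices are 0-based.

Step 1: pivot at (0,0) is 2.
  row1 ← row1 − (4)·row0  ⇒  L[1][0]=4, U row1=(0, 9, 7)
  row2 ← row2 − (9)·row0  ⇒  L[2][0]=9, U row2=(0, 7, 4)
Step 2: pivot at (1,1) is 9.
  row2 ← row2 − (2)·row1  ⇒  L[2][1]=2, U row2=(0, 0, 1)

U[2][2] = 1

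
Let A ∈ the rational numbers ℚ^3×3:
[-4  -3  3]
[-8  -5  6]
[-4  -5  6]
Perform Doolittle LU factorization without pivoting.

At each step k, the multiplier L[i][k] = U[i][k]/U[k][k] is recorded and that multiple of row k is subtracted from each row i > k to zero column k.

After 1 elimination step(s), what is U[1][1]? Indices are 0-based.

[col 0] pivot -4
  R1 -= 2*R0 → (0, 1, 0)  (L[1][0] := 2)
  R2 -= 1*R0 → (0, -2, 3)  (L[2][0] := 1)

U[1][1] = 1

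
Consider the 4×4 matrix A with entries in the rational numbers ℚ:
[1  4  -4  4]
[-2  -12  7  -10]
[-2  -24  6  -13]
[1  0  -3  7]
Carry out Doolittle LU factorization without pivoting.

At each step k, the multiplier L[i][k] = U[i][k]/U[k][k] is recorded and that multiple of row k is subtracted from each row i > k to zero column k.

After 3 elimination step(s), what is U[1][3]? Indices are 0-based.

U[1][3] = -2

k=0: U[0][0]=1
  eliminate (1,0): mult=-2, new row 1: (0, -4, -1, -2); set L[1][0]=-2
  eliminate (2,0): mult=-2, new row 2: (0, -16, -2, -5); set L[2][0]=-2
  eliminate (3,0): mult=1, new row 3: (0, -4, 1, 3); set L[3][0]=1
k=1: U[1][1]=-4
  eliminate (2,1): mult=4, new row 2: (0, 0, 2, 3); set L[2][1]=4
  eliminate (3,1): mult=1, new row 3: (0, 0, 2, 5); set L[3][1]=1
k=2: U[2][2]=2
  eliminate (3,2): mult=1, new row 3: (0, 0, 0, 2); set L[3][2]=1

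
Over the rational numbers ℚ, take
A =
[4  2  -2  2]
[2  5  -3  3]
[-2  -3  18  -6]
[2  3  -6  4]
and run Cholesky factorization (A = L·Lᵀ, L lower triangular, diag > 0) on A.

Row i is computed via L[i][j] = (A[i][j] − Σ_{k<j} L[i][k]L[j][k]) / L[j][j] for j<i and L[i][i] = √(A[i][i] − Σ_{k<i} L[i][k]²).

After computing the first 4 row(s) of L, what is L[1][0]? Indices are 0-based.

Step 1: L[0][0] = √(4) = 2.
  L[1][0] = (2) / L[0][0] = 1.
Step 2: L[1][1] = √(4) = 2.
  L[2][0] = (-2) / L[0][0] = -1.
  L[2][1] = (-2) / L[1][1] = -1.
Step 3: L[2][2] = √(16) = 4.
  L[3][0] = (2) / L[0][0] = 1.
  L[3][1] = (2) / L[1][1] = 1.
  L[3][2] = (-4) / L[2][2] = -1.
Step 4: L[3][3] = √(1) = 1.

L[1][0] = 1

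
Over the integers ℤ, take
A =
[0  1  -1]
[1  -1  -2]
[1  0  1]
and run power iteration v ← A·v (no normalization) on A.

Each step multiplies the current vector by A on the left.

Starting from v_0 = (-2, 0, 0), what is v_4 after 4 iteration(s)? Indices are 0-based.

v_0 = (-2, 0, 0).
v_1 = A·v_0 = (0, -2, -2).
v_2 = A·v_1 = (0, 6, -2).
v_3 = A·v_2 = (8, -2, -2).
v_4 = A·v_3 = (0, 14, 6).

v_4 = (0, 14, 6)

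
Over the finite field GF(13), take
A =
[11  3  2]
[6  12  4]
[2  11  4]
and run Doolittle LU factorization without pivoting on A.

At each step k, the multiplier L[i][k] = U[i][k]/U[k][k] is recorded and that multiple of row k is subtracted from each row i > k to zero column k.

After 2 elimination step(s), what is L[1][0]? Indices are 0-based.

k=0: U[0][0]=11
  eliminate (1,0): mult=10, new row 1: (0, 8, 10); set L[1][0]=10
  eliminate (2,0): mult=12, new row 2: (0, 1, 6); set L[2][0]=12
k=1: U[1][1]=8
  eliminate (2,1): mult=5, new row 2: (0, 0, 8); set L[2][1]=5

L[1][0] = 10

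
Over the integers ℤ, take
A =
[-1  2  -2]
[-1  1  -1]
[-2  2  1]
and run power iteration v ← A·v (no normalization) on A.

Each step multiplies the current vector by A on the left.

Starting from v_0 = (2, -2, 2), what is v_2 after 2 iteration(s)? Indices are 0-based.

v_0 = (2, -2, 2).
v_1 = A·v_0 = (-10, -6, -6).
v_2 = A·v_1 = (10, 10, 2).

v_2 = (10, 10, 2)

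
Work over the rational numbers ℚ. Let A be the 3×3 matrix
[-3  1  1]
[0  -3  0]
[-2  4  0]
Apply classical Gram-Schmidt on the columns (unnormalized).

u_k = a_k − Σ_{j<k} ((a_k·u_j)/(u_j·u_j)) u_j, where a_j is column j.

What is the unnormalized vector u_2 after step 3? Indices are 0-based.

Step 1: u_0 = a_0 = (-3, 0, -2).
Step 2: u_1 = a_1 − (-11/13)·u_0 = (-20/13, -3, 30/13).
Step 3: u_2 = a_2 − (-3/13)·u_0 − (-20/217)·u_1 = (36/217, -60/217, -54/217).

u_2 = (36/217, -60/217, -54/217)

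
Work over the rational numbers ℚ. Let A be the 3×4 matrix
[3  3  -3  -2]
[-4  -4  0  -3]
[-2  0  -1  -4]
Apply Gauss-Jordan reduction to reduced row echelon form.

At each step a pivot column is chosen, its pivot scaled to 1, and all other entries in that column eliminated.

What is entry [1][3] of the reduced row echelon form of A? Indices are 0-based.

M[1][3] = -13/24

[1] R0 /= 3  ⇒  (1, 1, -1, -2/3)
     R1 -= -4·R0  ⇒  (0, 0, -4, -17/3)
     R2 -= -2·R0  ⇒  (0, 2, -3, -16/3)
[2] R1 <-> R2
[2] R1 /= 2  ⇒  (0, 1, -3/2, -8/3)
     R0 -= 1·R1  ⇒  (1, 0, 1/2, 2)
[3] R2 /= -4  ⇒  (0, 0, 1, 17/12)
     R0 -= 1/2·R2  ⇒  (1, 0, 0, 31/24)
     R1 -= -3/2·R2  ⇒  (0, 1, 0, -13/24)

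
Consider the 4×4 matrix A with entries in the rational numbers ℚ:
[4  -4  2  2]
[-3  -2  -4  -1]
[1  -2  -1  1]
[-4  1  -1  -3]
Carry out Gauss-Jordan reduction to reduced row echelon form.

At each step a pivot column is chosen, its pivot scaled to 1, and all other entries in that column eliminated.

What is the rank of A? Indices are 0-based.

rank = 4

step 1: normalize row 0 (÷4) = (1, -1, 1/2, 1/2)
  row 1: subtract -3×row0 = (0, -5, -5/2, 1/2)
  row 2: subtract 1×row0 = (0, -1, -3/2, 1/2)
  row 3: subtract -4×row0 = (0, -3, 1, -1)
step 2: normalize row 1 (÷-5) = (0, 1, 1/2, -1/10)
  row 0: subtract -1×row1 = (1, 0, 1, 2/5)
  row 2: subtract -1×row1 = (0, 0, -1, 2/5)
  row 3: subtract -3×row1 = (0, 0, 5/2, -13/10)
step 3: normalize row 2 (÷-1) = (0, 0, 1, -2/5)
  row 0: subtract 1×row2 = (1, 0, 0, 4/5)
  row 1: subtract 1/2×row2 = (0, 1, 0, 1/10)
  row 3: subtract 5/2×row2 = (0, 0, 0, -3/10)
step 4: normalize row 3 (÷-3/10) = (0, 0, 0, 1)
  row 0: subtract 4/5×row3 = (1, 0, 0, 0)
  row 1: subtract 1/10×row3 = (0, 1, 0, 0)
  row 2: subtract -2/5×row3 = (0, 0, 1, 0)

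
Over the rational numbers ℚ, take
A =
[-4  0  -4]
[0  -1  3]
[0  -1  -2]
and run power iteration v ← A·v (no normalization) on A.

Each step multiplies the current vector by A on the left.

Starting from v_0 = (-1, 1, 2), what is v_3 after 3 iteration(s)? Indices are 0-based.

v_3 = (-164, 35, 10)

v_0 = (-1, 1, 2).
v_1 = A·v_0 = (-4, 5, -5).
v_2 = A·v_1 = (36, -20, 5).
v_3 = A·v_2 = (-164, 35, 10).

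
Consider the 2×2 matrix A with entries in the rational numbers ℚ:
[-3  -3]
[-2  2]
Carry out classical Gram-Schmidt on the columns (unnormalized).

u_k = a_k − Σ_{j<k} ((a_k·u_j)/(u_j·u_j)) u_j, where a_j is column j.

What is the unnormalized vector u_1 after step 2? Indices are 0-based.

u_1 = (-24/13, 36/13)

Step 1: u_0 = a_0 = (-3, -2).
Step 2: u_1 = a_1 − (5/13)·u_0 = (-24/13, 36/13).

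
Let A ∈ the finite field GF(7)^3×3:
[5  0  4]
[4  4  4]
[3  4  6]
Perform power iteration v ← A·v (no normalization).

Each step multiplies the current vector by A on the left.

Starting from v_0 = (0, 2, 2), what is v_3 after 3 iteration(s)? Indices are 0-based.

v_0 = (0, 2, 2).
v_1 = A·v_0 = (1, 2, 6).
v_2 = A·v_1 = (1, 1, 5).
v_3 = A·v_2 = (4, 0, 2).

v_3 = (4, 0, 2)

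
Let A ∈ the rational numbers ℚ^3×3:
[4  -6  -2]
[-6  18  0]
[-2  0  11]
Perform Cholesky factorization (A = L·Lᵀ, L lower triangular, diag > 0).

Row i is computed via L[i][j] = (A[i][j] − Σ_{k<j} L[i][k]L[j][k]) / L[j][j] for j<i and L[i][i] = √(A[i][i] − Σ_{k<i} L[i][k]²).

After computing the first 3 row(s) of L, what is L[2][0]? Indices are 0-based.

Step 1: L[0][0] = √(4) = 2.
  L[1][0] = (-6) / L[0][0] = -3.
Step 2: L[1][1] = √(9) = 3.
  L[2][0] = (-2) / L[0][0] = -1.
  L[2][1] = (-3) / L[1][1] = -1.
Step 3: L[2][2] = √(9) = 3.

L[2][0] = -1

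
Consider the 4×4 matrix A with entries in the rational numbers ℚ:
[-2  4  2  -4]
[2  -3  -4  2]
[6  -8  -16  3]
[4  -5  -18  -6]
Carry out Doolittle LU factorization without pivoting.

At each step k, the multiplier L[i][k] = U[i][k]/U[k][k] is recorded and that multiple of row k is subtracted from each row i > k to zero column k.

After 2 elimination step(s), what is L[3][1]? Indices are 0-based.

L[3][1] = 3

Step 1: pivot at (0,0) is -2.
  row1 ← row1 − (-1)·row0  ⇒  L[1][0]=-1, U row1=(0, 1, -2, -2)
  row2 ← row2 − (-3)·row0  ⇒  L[2][0]=-3, U row2=(0, 4, -10, -9)
  row3 ← row3 − (-2)·row0  ⇒  L[3][0]=-2, U row3=(0, 3, -14, -14)
Step 2: pivot at (1,1) is 1.
  row2 ← row2 − (4)·row1  ⇒  L[2][1]=4, U row2=(0, 0, -2, -1)
  row3 ← row3 − (3)·row1  ⇒  L[3][1]=3, U row3=(0, 0, -8, -8)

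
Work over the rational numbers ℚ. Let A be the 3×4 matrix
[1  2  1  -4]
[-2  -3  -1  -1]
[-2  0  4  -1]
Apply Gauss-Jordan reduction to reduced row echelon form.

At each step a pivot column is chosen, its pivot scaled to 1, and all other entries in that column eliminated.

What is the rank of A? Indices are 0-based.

[1] R0 /= 1  ⇒  (1, 2, 1, -4)
     R1 -= -2·R0  ⇒  (0, 1, 1, -9)
     R2 -= -2·R0  ⇒  (0, 4, 6, -9)
[2] R1 /= 1  ⇒  (0, 1, 1, -9)
     R0 -= 2·R1  ⇒  (1, 0, -1, 14)
     R2 -= 4·R1  ⇒  (0, 0, 2, 27)
[3] R2 /= 2  ⇒  (0, 0, 1, 27/2)
     R0 -= -1·R2  ⇒  (1, 0, 0, 55/2)
     R1 -= 1·R2  ⇒  (0, 1, 0, -45/2)

rank = 3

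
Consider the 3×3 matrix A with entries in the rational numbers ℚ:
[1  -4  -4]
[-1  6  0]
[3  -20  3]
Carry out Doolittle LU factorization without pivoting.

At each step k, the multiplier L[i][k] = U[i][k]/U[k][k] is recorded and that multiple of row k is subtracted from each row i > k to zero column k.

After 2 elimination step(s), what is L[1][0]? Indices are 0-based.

k=0: U[0][0]=1
  eliminate (1,0): mult=-1, new row 1: (0, 2, -4); set L[1][0]=-1
  eliminate (2,0): mult=3, new row 2: (0, -8, 15); set L[2][0]=3
k=1: U[1][1]=2
  eliminate (2,1): mult=-4, new row 2: (0, 0, -1); set L[2][1]=-4

L[1][0] = -1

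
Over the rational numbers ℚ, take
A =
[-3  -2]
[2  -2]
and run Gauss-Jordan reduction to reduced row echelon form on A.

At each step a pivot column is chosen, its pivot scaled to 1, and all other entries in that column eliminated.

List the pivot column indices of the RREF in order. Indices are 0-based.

pivot columns: 0, 1

step 1: normalize row 0 (÷-3) = (1, 2/3)
  row 1: subtract 2×row0 = (0, -10/3)
step 2: normalize row 1 (÷-10/3) = (0, 1)
  row 0: subtract 2/3×row1 = (1, 0)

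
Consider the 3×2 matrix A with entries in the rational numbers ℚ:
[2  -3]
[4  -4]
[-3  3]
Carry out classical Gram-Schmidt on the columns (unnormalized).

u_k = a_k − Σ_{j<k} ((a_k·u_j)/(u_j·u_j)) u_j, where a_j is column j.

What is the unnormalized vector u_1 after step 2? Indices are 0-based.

Step 1: u_0 = a_0 = (2, 4, -3).
Step 2: u_1 = a_1 − (-31/29)·u_0 = (-25/29, 8/29, -6/29).

u_1 = (-25/29, 8/29, -6/29)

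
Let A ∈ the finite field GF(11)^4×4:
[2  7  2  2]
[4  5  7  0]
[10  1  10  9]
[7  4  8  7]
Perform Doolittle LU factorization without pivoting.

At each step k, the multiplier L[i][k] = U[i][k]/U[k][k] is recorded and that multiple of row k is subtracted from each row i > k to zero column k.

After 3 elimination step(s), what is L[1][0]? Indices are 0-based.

L[1][0] = 2

[col 0] pivot 2
  R1 -= 2*R0 → (0, 2, 3, 7)  (L[1][0] := 2)
  R2 -= 5*R0 → (0, 10, 0, 10)  (L[2][0] := 5)
  R3 -= 9*R0 → (0, 7, 1, 0)  (L[3][0] := 9)
[col 1] pivot 2
  R2 -= 5*R1 → (0, 0, 7, 8)  (L[2][1] := 5)
  R3 -= 9*R1 → (0, 0, 7, 3)  (L[3][1] := 9)
[col 2] pivot 7
  R3 -= 1*R2 → (0, 0, 0, 6)  (L[3][2] := 1)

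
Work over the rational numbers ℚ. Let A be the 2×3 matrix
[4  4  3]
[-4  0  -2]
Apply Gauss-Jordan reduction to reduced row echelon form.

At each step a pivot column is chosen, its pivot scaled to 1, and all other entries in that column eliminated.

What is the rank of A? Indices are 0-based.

step 1: normalize row 0 (÷4) = (1, 1, 3/4)
  row 1: subtract -4×row0 = (0, 4, 1)
step 2: normalize row 1 (÷4) = (0, 1, 1/4)
  row 0: subtract 1×row1 = (1, 0, 1/2)

rank = 2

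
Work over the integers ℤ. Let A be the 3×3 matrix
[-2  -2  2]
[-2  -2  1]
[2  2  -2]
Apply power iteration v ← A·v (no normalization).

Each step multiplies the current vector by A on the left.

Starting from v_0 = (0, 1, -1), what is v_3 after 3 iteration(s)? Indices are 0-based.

v_0 = (0, 1, -1).
v_1 = A·v_0 = (-4, -3, 4).
v_2 = A·v_1 = (22, 18, -22).
v_3 = A·v_2 = (-124, -102, 124).

v_3 = (-124, -102, 124)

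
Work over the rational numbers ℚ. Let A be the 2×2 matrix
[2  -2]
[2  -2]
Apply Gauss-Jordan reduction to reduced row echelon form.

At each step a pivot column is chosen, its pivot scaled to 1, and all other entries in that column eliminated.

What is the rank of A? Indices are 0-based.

step 1: normalize row 0 (÷2) = (1, -1)
  row 1: subtract 2×row0 = (0, 0)
skip col 1 (zero from row 1)

rank = 1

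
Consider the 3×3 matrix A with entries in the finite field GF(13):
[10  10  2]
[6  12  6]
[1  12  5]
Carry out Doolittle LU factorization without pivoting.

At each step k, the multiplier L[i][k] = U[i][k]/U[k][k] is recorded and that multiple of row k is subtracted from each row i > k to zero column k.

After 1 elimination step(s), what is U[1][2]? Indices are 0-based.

Step 1: pivot at (0,0) is 10.
  row1 ← row1 − (11)·row0  ⇒  L[1][0]=11, U row1=(0, 6, 10)
  row2 ← row2 − (4)·row0  ⇒  L[2][0]=4, U row2=(0, 11, 10)

U[1][2] = 10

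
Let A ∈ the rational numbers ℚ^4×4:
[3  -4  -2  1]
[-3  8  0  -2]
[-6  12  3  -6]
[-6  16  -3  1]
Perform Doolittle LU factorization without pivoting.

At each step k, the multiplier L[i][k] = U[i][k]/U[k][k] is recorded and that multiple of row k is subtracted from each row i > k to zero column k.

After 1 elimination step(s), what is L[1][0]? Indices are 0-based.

L[1][0] = -1

[col 0] pivot 3
  R1 -= -1*R0 → (0, 4, -2, -1)  (L[1][0] := -1)
  R2 -= -2*R0 → (0, 4, -1, -4)  (L[2][0] := -2)
  R3 -= -2*R0 → (0, 8, -7, 3)  (L[3][0] := -2)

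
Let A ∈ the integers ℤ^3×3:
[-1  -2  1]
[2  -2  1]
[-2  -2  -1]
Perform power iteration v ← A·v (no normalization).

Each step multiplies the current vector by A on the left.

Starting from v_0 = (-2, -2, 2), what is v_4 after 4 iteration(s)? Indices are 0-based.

v_0 = (-2, -2, 2).
v_1 = A·v_0 = (8, 2, 6).
v_2 = A·v_1 = (-6, 18, -26).
v_3 = A·v_2 = (-56, -74, 2).
v_4 = A·v_3 = (206, 38, 258).

v_4 = (206, 38, 258)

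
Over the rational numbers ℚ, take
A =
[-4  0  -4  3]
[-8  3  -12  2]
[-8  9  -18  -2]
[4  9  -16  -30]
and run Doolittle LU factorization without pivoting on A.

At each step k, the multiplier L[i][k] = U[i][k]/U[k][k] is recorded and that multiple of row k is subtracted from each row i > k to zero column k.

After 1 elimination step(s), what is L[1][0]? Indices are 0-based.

L[1][0] = 2

k=0: U[0][0]=-4
  eliminate (1,0): mult=2, new row 1: (0, 3, -4, -4); set L[1][0]=2
  eliminate (2,0): mult=2, new row 2: (0, 9, -10, -8); set L[2][0]=2
  eliminate (3,0): mult=-1, new row 3: (0, 9, -20, -27); set L[3][0]=-1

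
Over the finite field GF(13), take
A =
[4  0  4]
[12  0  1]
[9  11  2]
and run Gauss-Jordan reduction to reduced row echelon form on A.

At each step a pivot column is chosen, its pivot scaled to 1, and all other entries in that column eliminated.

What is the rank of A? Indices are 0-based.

pivot(0,0)=4: scale R0 → (1, 0, 1)
  clear (1,0): R1 −= (12)R0 → (0, 0, 2)
  clear (2,0): R2 −= (9)R0 → (0, 11, 6)
pivot(1,1): swap R1↔R2
pivot(1,1)=11: scale R1 → (0, 1, 10)
pivot(2,2)=2: scale R2 → (0, 0, 1)
  clear (0,2): R0 −= (1)R2 → (1, 0, 0)
  clear (1,2): R1 −= (10)R2 → (0, 1, 0)

rank = 3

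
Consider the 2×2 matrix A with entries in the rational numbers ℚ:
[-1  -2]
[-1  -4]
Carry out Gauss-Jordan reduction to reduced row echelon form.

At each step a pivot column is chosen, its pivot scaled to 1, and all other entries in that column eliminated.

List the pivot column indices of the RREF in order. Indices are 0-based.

step 1: normalize row 0 (÷-1) = (1, 2)
  row 1: subtract -1×row0 = (0, -2)
step 2: normalize row 1 (÷-2) = (0, 1)
  row 0: subtract 2×row1 = (1, 0)

pivot columns: 0, 1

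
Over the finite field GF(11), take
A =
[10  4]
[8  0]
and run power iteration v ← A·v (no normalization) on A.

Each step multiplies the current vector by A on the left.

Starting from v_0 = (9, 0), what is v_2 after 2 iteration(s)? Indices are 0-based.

v_2 = (0, 5)

v_0 = (9, 0).
v_1 = A·v_0 = (2, 6).
v_2 = A·v_1 = (0, 5).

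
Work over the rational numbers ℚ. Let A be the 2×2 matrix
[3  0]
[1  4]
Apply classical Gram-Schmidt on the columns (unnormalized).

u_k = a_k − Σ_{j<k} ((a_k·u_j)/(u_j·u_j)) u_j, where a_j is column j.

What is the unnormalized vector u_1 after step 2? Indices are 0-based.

u_1 = (-6/5, 18/5)

Step 1: u_0 = a_0 = (3, 1).
Step 2: u_1 = a_1 − (2/5)·u_0 = (-6/5, 18/5).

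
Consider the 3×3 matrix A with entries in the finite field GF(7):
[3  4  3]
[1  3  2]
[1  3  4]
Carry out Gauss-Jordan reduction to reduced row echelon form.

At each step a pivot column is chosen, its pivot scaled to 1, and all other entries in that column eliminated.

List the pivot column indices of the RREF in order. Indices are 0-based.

pivot(0,0)=3: scale R0 → (1, 6, 1)
  clear (1,0): R1 −= (1)R0 → (0, 4, 1)
  clear (2,0): R2 −= (1)R0 → (0, 4, 3)
pivot(1,1)=4: scale R1 → (0, 1, 2)
  clear (0,1): R0 −= (6)R1 → (1, 0, 3)
  clear (2,1): R2 −= (4)R1 → (0, 0, 2)
pivot(2,2)=2: scale R2 → (0, 0, 1)
  clear (0,2): R0 −= (3)R2 → (1, 0, 0)
  clear (1,2): R1 −= (2)R2 → (0, 1, 0)

pivot columns: 0, 1, 2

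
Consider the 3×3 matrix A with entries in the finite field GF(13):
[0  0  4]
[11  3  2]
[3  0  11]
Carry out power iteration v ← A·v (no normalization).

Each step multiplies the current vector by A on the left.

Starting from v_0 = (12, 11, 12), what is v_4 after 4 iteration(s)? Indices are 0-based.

v_0 = (12, 11, 12).
v_1 = A·v_0 = (9, 7, 12).
v_2 = A·v_1 = (9, 1, 3).
v_3 = A·v_2 = (12, 4, 8).
v_4 = A·v_3 = (6, 4, 7).

v_4 = (6, 4, 7)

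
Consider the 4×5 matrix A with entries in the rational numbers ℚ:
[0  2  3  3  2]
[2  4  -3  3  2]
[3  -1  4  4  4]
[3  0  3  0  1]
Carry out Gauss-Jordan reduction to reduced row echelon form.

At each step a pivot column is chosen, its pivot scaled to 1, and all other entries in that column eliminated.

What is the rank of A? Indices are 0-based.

rank = 4

step 1: exchange rows 0,1
step 1: normalize row 0 (÷2) = (1, 2, -3/2, 3/2, 1)
  row 2: subtract 3×row0 = (0, -7, 17/2, -1/2, 1)
  row 3: subtract 3×row0 = (0, -6, 15/2, -9/2, -2)
step 2: normalize row 1 (÷2) = (0, 1, 3/2, 3/2, 1)
  row 0: subtract 2×row1 = (1, 0, -9/2, -3/2, -1)
  row 2: subtract -7×row1 = (0, 0, 19, 10, 8)
  row 3: subtract -6×row1 = (0, 0, 33/2, 9/2, 4)
step 3: normalize row 2 (÷19) = (0, 0, 1, 10/19, 8/19)
  row 0: subtract -9/2×row2 = (1, 0, 0, 33/38, 17/19)
  row 1: subtract 3/2×row2 = (0, 1, 0, 27/38, 7/19)
  row 3: subtract 33/2×row2 = (0, 0, 0, -159/38, -56/19)
step 4: normalize row 3 (÷-159/38) = (0, 0, 0, 1, 112/159)
  row 0: subtract 33/38×row3 = (1, 0, 0, 0, 15/53)
  row 1: subtract 27/38×row3 = (0, 1, 0, 0, -7/53)
  row 2: subtract 10/19×row3 = (0, 0, 1, 0, 8/159)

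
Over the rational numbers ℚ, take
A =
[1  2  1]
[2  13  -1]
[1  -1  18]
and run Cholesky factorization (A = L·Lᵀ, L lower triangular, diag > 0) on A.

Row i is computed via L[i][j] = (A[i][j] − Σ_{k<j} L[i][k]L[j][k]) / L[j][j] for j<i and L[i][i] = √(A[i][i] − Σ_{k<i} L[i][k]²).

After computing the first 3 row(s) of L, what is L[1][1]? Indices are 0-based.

Step 1: L[0][0] = √(1) = 1.
  L[1][0] = (2) / L[0][0] = 2.
Step 2: L[1][1] = √(9) = 3.
  L[2][0] = (1) / L[0][0] = 1.
  L[2][1] = (-3) / L[1][1] = -1.
Step 3: L[2][2] = √(16) = 4.

L[1][1] = 3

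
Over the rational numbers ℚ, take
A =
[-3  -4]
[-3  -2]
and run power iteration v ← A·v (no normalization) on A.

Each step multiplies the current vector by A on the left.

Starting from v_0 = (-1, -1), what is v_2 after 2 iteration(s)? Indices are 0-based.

v_2 = (-41, -31)

v_0 = (-1, -1).
v_1 = A·v_0 = (7, 5).
v_2 = A·v_1 = (-41, -31).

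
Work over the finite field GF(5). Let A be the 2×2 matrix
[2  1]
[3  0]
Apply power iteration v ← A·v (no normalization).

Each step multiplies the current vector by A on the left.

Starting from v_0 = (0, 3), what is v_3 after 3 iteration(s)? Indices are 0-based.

v_3 = (1, 3)

v_0 = (0, 3).
v_1 = A·v_0 = (3, 0).
v_2 = A·v_1 = (1, 4).
v_3 = A·v_2 = (1, 3).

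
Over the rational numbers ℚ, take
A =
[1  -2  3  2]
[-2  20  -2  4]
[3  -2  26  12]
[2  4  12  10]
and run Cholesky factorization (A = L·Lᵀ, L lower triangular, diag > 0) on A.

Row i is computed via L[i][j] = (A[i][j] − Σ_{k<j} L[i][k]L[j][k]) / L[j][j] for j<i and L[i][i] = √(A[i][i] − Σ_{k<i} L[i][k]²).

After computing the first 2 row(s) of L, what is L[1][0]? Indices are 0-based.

Step 1: L[0][0] = √(1) = 1.
  L[1][0] = (-2) / L[0][0] = -2.
Step 2: L[1][1] = √(16) = 4.

L[1][0] = -2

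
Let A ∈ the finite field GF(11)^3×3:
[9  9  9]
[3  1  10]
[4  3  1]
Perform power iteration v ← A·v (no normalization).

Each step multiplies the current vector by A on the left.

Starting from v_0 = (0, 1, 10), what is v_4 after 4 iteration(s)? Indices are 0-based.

v_0 = (0, 1, 10).
v_1 = A·v_0 = (0, 2, 2).
v_2 = A·v_1 = (3, 0, 8).
v_3 = A·v_2 = (0, 1, 9).
v_4 = A·v_3 = (2, 3, 1).

v_4 = (2, 3, 1)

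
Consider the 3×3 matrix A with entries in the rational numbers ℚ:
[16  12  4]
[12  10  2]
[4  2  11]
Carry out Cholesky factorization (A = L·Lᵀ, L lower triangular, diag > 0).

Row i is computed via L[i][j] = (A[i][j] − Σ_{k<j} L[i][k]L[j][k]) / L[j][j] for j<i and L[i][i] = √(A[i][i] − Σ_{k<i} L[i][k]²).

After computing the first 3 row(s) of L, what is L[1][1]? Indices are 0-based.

Step 1: L[0][0] = √(16) = 4.
  L[1][0] = (12) / L[0][0] = 3.
Step 2: L[1][1] = √(1) = 1.
  L[2][0] = (4) / L[0][0] = 1.
  L[2][1] = (-1) / L[1][1] = -1.
Step 3: L[2][2] = √(9) = 3.

L[1][1] = 1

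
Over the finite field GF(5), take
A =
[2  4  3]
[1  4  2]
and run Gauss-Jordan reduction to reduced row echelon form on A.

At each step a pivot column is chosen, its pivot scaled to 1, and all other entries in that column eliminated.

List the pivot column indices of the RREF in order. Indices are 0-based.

pivot(0,0)=2: scale R0 → (1, 2, 4)
  clear (1,0): R1 −= (1)R0 → (0, 2, 3)
pivot(1,1)=2: scale R1 → (0, 1, 4)
  clear (0,1): R0 −= (2)R1 → (1, 0, 1)

pivot columns: 0, 1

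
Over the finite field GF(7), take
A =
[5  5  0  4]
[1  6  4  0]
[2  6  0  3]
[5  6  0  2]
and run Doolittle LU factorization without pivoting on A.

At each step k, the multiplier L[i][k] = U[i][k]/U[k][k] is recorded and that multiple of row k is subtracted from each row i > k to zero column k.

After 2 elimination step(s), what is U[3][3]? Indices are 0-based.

U[3][3] = 6

[col 0] pivot 5
  R1 -= 3*R0 → (0, 5, 4, 2)  (L[1][0] := 3)
  R2 -= 6*R0 → (0, 4, 0, 0)  (L[2][0] := 6)
  R3 -= 1*R0 → (0, 1, 0, 5)  (L[3][0] := 1)
[col 1] pivot 5
  R2 -= 5*R1 → (0, 0, 1, 4)  (L[2][1] := 5)
  R3 -= 3*R1 → (0, 0, 2, 6)  (L[3][1] := 3)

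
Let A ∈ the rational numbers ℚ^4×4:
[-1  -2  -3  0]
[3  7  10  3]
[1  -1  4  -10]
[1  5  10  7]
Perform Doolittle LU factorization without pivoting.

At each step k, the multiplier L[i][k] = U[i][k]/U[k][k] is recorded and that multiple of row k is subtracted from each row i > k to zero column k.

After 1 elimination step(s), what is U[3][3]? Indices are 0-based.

k=0: U[0][0]=-1
  eliminate (1,0): mult=-3, new row 1: (0, 1, 1, 3); set L[1][0]=-3
  eliminate (2,0): mult=-1, new row 2: (0, -3, 1, -10); set L[2][0]=-1
  eliminate (3,0): mult=-1, new row 3: (0, 3, 7, 7); set L[3][0]=-1

U[3][3] = 7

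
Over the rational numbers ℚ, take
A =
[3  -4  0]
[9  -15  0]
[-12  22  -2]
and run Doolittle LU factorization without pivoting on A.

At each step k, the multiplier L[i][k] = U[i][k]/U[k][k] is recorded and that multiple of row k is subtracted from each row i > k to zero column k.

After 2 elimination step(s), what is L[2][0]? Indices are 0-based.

L[2][0] = -4

Step 1: pivot at (0,0) is 3.
  row1 ← row1 − (3)·row0  ⇒  L[1][0]=3, U row1=(0, -3, 0)
  row2 ← row2 − (-4)·row0  ⇒  L[2][0]=-4, U row2=(0, 6, -2)
Step 2: pivot at (1,1) is -3.
  row2 ← row2 − (-2)·row1  ⇒  L[2][1]=-2, U row2=(0, 0, -2)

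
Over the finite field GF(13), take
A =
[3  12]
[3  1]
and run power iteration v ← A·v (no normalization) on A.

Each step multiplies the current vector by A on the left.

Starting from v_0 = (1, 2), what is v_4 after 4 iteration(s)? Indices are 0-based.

v_4 = (8, 12)

v_0 = (1, 2).
v_1 = A·v_0 = (1, 5).
v_2 = A·v_1 = (11, 8).
v_3 = A·v_2 = (12, 2).
v_4 = A·v_3 = (8, 12).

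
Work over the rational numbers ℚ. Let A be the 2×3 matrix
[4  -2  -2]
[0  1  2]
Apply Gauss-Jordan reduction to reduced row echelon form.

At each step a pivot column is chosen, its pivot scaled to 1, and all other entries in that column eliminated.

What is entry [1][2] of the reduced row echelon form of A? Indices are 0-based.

pivot(0,0)=4: scale R0 → (1, -1/2, -1/2)
pivot(1,1)=1: scale R1 → (0, 1, 2)
  clear (0,1): R0 −= (-1/2)R1 → (1, 0, 1/2)

M[1][2] = 2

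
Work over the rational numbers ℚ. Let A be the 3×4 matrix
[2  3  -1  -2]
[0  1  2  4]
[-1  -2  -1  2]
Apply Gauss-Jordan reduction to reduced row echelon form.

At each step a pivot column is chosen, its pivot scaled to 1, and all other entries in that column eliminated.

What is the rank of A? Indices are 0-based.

rank = 3

pivot(0,0)=2: scale R0 → (1, 3/2, -1/2, -1)
  clear (2,0): R2 −= (-1)R0 → (0, -1/2, -3/2, 1)
pivot(1,1)=1: scale R1 → (0, 1, 2, 4)
  clear (0,1): R0 −= (3/2)R1 → (1, 0, -7/2, -7)
  clear (2,1): R2 −= (-1/2)R1 → (0, 0, -1/2, 3)
pivot(2,2)=-1/2: scale R2 → (0, 0, 1, -6)
  clear (0,2): R0 −= (-7/2)R2 → (1, 0, 0, -28)
  clear (1,2): R1 −= (2)R2 → (0, 1, 0, 16)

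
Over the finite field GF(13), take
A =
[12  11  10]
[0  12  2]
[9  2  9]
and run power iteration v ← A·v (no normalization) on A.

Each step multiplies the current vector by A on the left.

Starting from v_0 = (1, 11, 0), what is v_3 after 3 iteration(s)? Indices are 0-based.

v_3 = (12, 1, 8)

v_0 = (1, 11, 0).
v_1 = A·v_0 = (3, 2, 5).
v_2 = A·v_1 = (4, 8, 11).
v_3 = A·v_2 = (12, 1, 8).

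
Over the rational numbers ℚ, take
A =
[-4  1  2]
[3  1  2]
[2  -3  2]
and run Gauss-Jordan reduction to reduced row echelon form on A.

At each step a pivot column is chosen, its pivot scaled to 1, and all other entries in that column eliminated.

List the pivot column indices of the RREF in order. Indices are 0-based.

step 1: normalize row 0 (÷-4) = (1, -1/4, -1/2)
  row 1: subtract 3×row0 = (0, 7/4, 7/2)
  row 2: subtract 2×row0 = (0, -5/2, 3)
step 2: normalize row 1 (÷7/4) = (0, 1, 2)
  row 0: subtract -1/4×row1 = (1, 0, 0)
  row 2: subtract -5/2×row1 = (0, 0, 8)
step 3: normalize row 2 (÷8) = (0, 0, 1)
  row 1: subtract 2×row2 = (0, 1, 0)

pivot columns: 0, 1, 2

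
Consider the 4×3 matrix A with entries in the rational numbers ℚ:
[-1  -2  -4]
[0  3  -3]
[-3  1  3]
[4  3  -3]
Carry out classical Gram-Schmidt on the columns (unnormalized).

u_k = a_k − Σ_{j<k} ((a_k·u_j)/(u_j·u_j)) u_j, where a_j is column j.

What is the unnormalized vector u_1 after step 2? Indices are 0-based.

u_1 = (-41/26, 3, 59/26, 17/13)

Step 1: u_0 = a_0 = (-1, 0, -3, 4).
Step 2: u_1 = a_1 − (11/26)·u_0 = (-41/26, 3, 59/26, 17/13).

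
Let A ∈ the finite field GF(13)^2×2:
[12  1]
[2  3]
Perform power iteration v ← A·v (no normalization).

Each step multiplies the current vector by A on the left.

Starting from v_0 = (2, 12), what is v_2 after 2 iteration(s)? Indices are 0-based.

v_0 = (2, 12).
v_1 = A·v_0 = (10, 1).
v_2 = A·v_1 = (4, 10).

v_2 = (4, 10)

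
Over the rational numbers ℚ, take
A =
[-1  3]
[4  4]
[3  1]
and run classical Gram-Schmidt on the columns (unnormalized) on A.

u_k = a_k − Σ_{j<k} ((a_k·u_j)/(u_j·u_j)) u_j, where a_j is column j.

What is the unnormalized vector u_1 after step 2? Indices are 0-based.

u_1 = (47/13, 20/13, -11/13)

Step 1: u_0 = a_0 = (-1, 4, 3).
Step 2: u_1 = a_1 − (8/13)·u_0 = (47/13, 20/13, -11/13).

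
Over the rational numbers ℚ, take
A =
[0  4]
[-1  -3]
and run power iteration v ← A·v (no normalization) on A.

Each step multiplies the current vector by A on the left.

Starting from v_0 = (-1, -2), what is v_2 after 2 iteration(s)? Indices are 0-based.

v_2 = (28, -13)

v_0 = (-1, -2).
v_1 = A·v_0 = (-8, 7).
v_2 = A·v_1 = (28, -13).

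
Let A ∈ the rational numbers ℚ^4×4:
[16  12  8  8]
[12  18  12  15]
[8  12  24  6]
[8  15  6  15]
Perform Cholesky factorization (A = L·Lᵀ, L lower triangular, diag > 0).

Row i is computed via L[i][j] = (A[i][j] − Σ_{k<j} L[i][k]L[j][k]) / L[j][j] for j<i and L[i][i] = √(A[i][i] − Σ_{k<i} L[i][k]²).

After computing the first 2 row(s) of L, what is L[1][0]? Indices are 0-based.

L[1][0] = 3

Step 1: L[0][0] = √(16) = 4.
  L[1][0] = (12) / L[0][0] = 3.
Step 2: L[1][1] = √(9) = 3.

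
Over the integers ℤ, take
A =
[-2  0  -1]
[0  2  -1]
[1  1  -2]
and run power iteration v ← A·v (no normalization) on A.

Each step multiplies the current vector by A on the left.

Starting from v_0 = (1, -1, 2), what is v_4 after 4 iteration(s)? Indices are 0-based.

v_0 = (1, -1, 2).
v_1 = A·v_0 = (-4, -4, -4).
v_2 = A·v_1 = (12, -4, 0).
v_3 = A·v_2 = (-24, -8, 8).
v_4 = A·v_3 = (40, -24, -48).

v_4 = (40, -24, -48)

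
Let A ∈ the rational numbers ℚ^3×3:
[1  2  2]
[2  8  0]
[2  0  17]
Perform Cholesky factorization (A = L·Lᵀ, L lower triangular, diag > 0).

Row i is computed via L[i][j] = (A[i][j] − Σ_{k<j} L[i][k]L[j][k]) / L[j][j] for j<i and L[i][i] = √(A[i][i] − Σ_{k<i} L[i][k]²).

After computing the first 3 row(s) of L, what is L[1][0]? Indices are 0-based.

Step 1: L[0][0] = √(1) = 1.
  L[1][0] = (2) / L[0][0] = 2.
Step 2: L[1][1] = √(4) = 2.
  L[2][0] = (2) / L[0][0] = 2.
  L[2][1] = (-4) / L[1][1] = -2.
Step 3: L[2][2] = √(9) = 3.

L[1][0] = 2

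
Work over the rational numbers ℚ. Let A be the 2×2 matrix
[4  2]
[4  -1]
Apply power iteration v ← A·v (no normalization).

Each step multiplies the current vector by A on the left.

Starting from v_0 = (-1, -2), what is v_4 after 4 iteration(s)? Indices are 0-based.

v_4 = (-1044, -702)

v_0 = (-1, -2).
v_1 = A·v_0 = (-8, -2).
v_2 = A·v_1 = (-36, -30).
v_3 = A·v_2 = (-204, -114).
v_4 = A·v_3 = (-1044, -702).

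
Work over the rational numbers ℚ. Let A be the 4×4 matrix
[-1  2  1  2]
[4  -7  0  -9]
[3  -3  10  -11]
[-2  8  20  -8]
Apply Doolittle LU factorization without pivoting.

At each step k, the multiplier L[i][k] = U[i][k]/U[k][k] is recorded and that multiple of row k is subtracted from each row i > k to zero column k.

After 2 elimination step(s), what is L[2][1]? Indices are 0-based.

k=0: U[0][0]=-1
  eliminate (1,0): mult=-4, new row 1: (0, 1, 4, -1); set L[1][0]=-4
  eliminate (2,0): mult=-3, new row 2: (0, 3, 13, -5); set L[2][0]=-3
  eliminate (3,0): mult=2, new row 3: (0, 4, 18, -12); set L[3][0]=2
k=1: U[1][1]=1
  eliminate (2,1): mult=3, new row 2: (0, 0, 1, -2); set L[2][1]=3
  eliminate (3,1): mult=4, new row 3: (0, 0, 2, -8); set L[3][1]=4

L[2][1] = 3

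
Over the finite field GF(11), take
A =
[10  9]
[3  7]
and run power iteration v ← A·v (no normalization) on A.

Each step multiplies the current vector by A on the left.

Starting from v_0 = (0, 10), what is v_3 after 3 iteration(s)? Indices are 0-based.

v_3 = (8, 10)

v_0 = (0, 10).
v_1 = A·v_0 = (2, 4).
v_2 = A·v_1 = (1, 1).
v_3 = A·v_2 = (8, 10).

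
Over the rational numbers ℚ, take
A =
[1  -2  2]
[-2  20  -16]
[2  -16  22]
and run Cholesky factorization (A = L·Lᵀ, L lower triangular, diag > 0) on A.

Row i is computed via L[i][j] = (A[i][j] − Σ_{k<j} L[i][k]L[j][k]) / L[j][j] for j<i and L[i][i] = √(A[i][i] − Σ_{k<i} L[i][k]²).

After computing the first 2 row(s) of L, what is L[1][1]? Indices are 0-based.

Step 1: L[0][0] = √(1) = 1.
  L[1][0] = (-2) / L[0][0] = -2.
Step 2: L[1][1] = √(16) = 4.

L[1][1] = 4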